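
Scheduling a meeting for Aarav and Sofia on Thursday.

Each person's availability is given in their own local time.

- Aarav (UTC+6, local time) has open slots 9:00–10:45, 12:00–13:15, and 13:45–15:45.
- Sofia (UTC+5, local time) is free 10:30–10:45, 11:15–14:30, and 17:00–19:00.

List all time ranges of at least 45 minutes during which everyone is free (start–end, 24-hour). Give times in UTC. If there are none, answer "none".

Aarav → UTC: 03:00–04:45, 06:00–07:15, 07:45–09:45.
Sofia → UTC: 05:30–05:45, 06:15–09:30, 12:00–14:00.
Aarav ∩ Sofia: 06:15–07:15, 07:45–09:30.
Windows ≥ 45 min: 06:15–07:15, 07:45–09:30.

06:15–07:15, 07:45–09:30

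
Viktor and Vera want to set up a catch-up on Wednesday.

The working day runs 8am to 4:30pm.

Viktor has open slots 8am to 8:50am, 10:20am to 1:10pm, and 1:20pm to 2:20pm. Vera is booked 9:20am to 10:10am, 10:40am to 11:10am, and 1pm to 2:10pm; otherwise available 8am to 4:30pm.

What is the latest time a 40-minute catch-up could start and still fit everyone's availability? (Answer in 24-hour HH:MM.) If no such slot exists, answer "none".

Vera free within 08:00–16:30: 08:00–09:20, 10:10–10:40, 11:10–13:00, 14:10–16:30.
Viktor ∩ Vera: 08:00–08:50, 10:20–10:40, 11:10–13:00, 14:10–14:20.
Windows ≥ 40 min: 08:00–08:50, 11:10–13:00.
Latest start in the last window 11:10–13:00 is 13:00 − 40 min = 12:20.

12:20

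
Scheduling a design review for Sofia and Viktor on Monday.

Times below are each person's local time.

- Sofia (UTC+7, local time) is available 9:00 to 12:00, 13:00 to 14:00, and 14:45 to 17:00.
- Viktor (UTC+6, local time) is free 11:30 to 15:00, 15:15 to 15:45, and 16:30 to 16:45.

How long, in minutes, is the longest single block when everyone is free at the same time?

Sofia → UTC: 02:00–05:00, 06:00–07:00, 07:45–10:00.
Viktor → UTC: 05:30–09:00, 09:15–09:45, 10:30–10:45.
Sofia ∩ Viktor: 06:00–07:00, 07:45–09:00, 09:15–09:45.
Common window lengths: 60, 75, 30 min; longest is 75.

75 minutes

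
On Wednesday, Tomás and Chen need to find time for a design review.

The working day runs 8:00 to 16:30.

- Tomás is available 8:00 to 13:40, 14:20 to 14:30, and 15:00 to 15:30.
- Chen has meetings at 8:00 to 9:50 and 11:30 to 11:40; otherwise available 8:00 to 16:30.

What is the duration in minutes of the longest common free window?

Chen free within 08:00–16:30: 09:50–11:30, 11:40–16:30.
Tomás ∩ Chen: 09:50–11:30, 11:40–13:40, 14:20–14:30, 15:00–15:30.
Common window lengths: 100, 120, 10, 30 min; longest is 120.

120 minutes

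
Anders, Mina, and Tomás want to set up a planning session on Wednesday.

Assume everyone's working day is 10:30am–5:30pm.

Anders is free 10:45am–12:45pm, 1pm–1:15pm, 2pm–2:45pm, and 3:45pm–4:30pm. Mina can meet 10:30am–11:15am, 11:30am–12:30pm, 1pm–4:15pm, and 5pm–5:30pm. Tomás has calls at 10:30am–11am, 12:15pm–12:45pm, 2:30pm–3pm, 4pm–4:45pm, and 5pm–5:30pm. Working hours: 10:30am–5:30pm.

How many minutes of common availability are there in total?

Tomás free within 10:30–17:30: 11:00–12:15, 12:45–14:30, 15:00–16:00, 16:45–17:00.
Anders ∩ Mina: 10:45–11:15, 11:30–12:30, 13:00–13:15, 14:00–14:45, 15:45–16:15.
Anders ∩ Mina ∩ Tomás: 11:00–11:15, 11:30–12:15, 13:00–13:15, 14:00–14:30, 15:45–16:00.
Total common minutes: 15 + 45 + 15 + 30 + 15 = 120.

120 minutes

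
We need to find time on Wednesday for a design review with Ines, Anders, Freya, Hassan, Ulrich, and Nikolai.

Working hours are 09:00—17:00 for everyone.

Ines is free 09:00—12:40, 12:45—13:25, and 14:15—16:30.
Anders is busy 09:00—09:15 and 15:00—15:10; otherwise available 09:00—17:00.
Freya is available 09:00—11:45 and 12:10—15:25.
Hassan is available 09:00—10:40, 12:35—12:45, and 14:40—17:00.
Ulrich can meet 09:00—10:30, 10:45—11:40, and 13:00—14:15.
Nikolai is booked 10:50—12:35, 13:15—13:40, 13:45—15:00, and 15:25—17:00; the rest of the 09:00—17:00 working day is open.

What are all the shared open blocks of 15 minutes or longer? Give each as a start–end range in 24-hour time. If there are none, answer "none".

Anders free within 09:00–17:00: 09:15–15:00, 15:10–17:00.
Nikolai free within 09:00–17:00: 09:00–10:50, 12:35–13:15, 13:40–13:45, 15:00–15:25.
Ines ∩ Anders: 09:15–12:40, 12:45–13:25, 14:15–15:00, 15:10–16:30.
Ines ∩ Anders ∩ Freya: 09:15–11:45, 12:10–12:40, 12:45–13:25, 14:15–15:00, 15:10–15:25.
Ines ∩ Anders ∩ Freya ∩ Hassan: 09:15–10:40, 12:35–12:40, 14:40–15:00, 15:10–15:25.
Ines ∩ Anders ∩ Freya ∩ Hassan ∩ Ulrich: 09:15–10:30.
Ines ∩ Anders ∩ Freya ∩ Hassan ∩ Ulrich ∩ Nikolai: 09:15–10:30.
Windows ≥ 15 min: 09:15–10:30.

09:15–10:30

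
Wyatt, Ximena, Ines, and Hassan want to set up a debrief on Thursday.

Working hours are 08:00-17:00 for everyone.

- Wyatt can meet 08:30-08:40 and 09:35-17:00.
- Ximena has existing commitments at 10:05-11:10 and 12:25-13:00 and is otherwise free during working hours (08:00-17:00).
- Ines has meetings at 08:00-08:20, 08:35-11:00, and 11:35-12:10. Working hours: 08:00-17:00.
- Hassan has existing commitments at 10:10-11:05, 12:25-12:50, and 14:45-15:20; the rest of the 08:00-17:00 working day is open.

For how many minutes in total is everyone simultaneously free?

250 minutes

Ximena free within 08:00–17:00: 08:00–10:05, 11:10–12:25, 13:00–17:00.
Ines free within 08:00–17:00: 08:20–08:35, 11:00–11:35, 12:10–17:00.
Hassan free within 08:00–17:00: 08:00–10:10, 11:05–12:25, 12:50–14:45, 15:20–17:00.
Wyatt ∩ Ximena: 08:30–08:40, 09:35–10:05, 11:10–12:25, 13:00–17:00.
Wyatt ∩ Ximena ∩ Ines: 08:30–08:35, 11:10–11:35, 12:10–12:25, 13:00–17:00.
Wyatt ∩ Ximena ∩ Ines ∩ Hassan: 08:30–08:35, 11:10–11:35, 12:10–12:25, 13:00–14:45, 15:20–17:00.
Total common minutes: 5 + 25 + 15 + 105 + 100 = 250.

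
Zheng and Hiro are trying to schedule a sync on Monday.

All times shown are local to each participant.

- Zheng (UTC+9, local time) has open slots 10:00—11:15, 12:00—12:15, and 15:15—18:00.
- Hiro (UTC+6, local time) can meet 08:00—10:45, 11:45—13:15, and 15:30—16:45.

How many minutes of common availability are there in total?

Zheng → UTC: 01:00–02:15, 03:00–03:15, 06:15–09:00.
Hiro → UTC: 02:00–04:45, 05:45–07:15, 09:30–10:45.
Zheng ∩ Hiro: 02:00–02:15, 03:00–03:15, 06:15–07:15.
Total common minutes: 15 + 15 + 60 = 90.

90 minutes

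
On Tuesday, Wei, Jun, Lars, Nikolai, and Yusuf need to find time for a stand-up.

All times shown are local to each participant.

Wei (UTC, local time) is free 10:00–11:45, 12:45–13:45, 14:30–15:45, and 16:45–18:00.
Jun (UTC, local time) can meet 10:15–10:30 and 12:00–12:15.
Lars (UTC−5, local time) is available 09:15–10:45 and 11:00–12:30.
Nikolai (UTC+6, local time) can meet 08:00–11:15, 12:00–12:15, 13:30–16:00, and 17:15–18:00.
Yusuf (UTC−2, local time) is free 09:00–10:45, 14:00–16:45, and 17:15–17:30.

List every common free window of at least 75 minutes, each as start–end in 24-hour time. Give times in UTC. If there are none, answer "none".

none

Wei → UTC: 10:00–11:45, 12:45–13:45, 14:30–15:45, 16:45–18:00.
Jun → UTC: 10:15–10:30, 12:00–12:15.
Lars → UTC: 14:15–15:45, 16:00–17:30.
Nikolai → UTC: 02:00–05:15, 06:00–06:15, 07:30–10:00, 11:15–12:00.
Yusuf → UTC: 11:00–12:45, 16:00–18:45, 19:15–19:30.
Wei ∩ Jun: 10:15–10:30.
Wei ∩ Jun ∩ Lars: (none).
Wei ∩ Jun ∩ Lars ∩ Nikolai: (none).
Wei ∩ Jun ∩ Lars ∩ Nikolai ∩ Yusuf: (none).
Windows ≥ 75 min: (none).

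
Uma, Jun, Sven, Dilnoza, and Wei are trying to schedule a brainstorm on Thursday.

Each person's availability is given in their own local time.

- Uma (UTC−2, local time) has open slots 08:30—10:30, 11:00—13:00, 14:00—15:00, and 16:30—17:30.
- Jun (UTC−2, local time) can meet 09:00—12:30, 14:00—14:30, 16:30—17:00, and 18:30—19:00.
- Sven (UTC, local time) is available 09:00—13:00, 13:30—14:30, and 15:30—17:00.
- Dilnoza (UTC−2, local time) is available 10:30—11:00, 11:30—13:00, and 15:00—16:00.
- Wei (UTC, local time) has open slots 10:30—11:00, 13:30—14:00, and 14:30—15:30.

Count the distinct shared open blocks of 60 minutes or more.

Uma → UTC: 10:30–12:30, 13:00–15:00, 16:00–17:00, 18:30–19:30.
Jun → UTC: 11:00–14:30, 16:00–16:30, 18:30–19:00, 20:30–21:00.
Sven → UTC: 09:00–13:00, 13:30–14:30, 15:30–17:00.
Dilnoza → UTC: 12:30–13:00, 13:30–15:00, 17:00–18:00.
Wei → UTC: 10:30–11:00, 13:30–14:00, 14:30–15:30.
Uma ∩ Jun: 11:00–12:30, 13:00–14:30, 16:00–16:30, 18:30–19:00.
Uma ∩ Jun ∩ Sven: 11:00–12:30, 13:30–14:30, 16:00–16:30.
Uma ∩ Jun ∩ Sven ∩ Dilnoza: 13:30–14:30.
Uma ∩ Jun ∩ Sven ∩ Dilnoza ∩ Wei: 13:30–14:00.
Windows ≥ 60 min: (none).
That's 0 windows.

0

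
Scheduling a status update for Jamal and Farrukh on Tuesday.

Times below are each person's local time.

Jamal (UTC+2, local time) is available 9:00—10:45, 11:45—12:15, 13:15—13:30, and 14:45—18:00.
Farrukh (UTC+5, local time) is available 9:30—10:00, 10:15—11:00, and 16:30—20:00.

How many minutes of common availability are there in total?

135 minutes

Jamal → UTC: 07:00–08:45, 09:45–10:15, 11:15–11:30, 12:45–16:00.
Farrukh → UTC: 04:30–05:00, 05:15–06:00, 11:30–15:00.
Jamal ∩ Farrukh: 12:45–15:00.
Total common minutes: 135.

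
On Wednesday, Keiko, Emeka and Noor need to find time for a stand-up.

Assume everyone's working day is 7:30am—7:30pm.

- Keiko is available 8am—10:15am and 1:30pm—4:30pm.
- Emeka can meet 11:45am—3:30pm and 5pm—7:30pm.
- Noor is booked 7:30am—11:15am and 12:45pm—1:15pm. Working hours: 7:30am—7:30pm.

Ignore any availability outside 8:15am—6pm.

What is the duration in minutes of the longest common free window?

120 minutes

Noor free within 07:30–19:30: 11:15–12:45, 13:15–19:30.
Keiko ∩ Emeka: 13:30–15:30.
Keiko ∩ Emeka ∩ Noor: 13:30–15:30.
Restricted to 08:15–18:00: 13:30–15:30.
Single common window of 120 minutes.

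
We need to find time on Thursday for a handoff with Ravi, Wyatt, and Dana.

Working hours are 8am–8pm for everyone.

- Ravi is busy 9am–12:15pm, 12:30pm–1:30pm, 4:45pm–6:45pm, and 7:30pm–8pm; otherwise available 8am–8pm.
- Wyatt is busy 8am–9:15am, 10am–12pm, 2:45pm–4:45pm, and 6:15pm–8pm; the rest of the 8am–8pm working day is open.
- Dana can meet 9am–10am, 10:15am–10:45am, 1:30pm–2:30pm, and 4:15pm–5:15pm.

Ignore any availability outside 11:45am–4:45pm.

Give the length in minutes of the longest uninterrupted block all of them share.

60 minutes

Ravi free within 08:00–20:00: 08:00–09:00, 12:15–12:30, 13:30–16:45, 18:45–19:30.
Wyatt free within 08:00–20:00: 09:15–10:00, 12:00–14:45, 16:45–18:15.
Ravi ∩ Wyatt: 12:15–12:30, 13:30–14:45.
Ravi ∩ Wyatt ∩ Dana: 13:30–14:30.
Restricted to 11:45–16:45: 13:30–14:30.
Single common window of 60 minutes.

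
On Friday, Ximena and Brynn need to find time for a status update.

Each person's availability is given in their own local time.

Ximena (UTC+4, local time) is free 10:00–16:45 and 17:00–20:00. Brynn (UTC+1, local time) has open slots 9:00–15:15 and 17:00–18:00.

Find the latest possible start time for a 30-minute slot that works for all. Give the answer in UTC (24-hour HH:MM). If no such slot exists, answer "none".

Ximena → UTC: 06:00–12:45, 13:00–16:00.
Brynn → UTC: 08:00–14:15, 16:00–17:00.
Ximena ∩ Brynn: 08:00–12:45, 13:00–14:15.
Windows ≥ 30 min: 08:00–12:45, 13:00–14:15.
Latest start in the last window 13:00–14:15 is 14:15 − 30 min = 13:45.

13:45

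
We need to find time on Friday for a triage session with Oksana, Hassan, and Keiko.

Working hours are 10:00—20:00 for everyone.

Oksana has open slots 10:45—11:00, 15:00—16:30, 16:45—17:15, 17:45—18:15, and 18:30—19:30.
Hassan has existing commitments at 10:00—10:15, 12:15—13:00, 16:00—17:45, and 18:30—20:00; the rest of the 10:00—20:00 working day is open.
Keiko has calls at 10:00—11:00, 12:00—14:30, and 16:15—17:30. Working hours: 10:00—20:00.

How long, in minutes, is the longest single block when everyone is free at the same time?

60 minutes

Hassan free within 10:00–20:00: 10:15–12:15, 13:00–16:00, 17:45–18:30.
Keiko free within 10:00–20:00: 11:00–12:00, 14:30–16:15, 17:30–20:00.
Oksana ∩ Hassan: 10:45–11:00, 15:00–16:00, 17:45–18:15.
Oksana ∩ Hassan ∩ Keiko: 15:00–16:00, 17:45–18:15.
Common window lengths: 60, 30 min; longest is 60.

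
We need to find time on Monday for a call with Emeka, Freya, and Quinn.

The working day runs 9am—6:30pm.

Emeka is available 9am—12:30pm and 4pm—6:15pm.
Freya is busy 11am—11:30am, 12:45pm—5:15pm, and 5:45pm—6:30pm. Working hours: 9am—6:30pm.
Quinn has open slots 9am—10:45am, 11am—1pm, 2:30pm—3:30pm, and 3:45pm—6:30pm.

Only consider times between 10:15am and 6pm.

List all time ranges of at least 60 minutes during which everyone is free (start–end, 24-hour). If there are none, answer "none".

Freya free within 09:00–18:30: 09:00–11:00, 11:30–12:45, 17:15–17:45.
Emeka ∩ Freya: 09:00–11:00, 11:30–12:30, 17:15–17:45.
Emeka ∩ Freya ∩ Quinn: 09:00–10:45, 11:30–12:30, 17:15–17:45.
Restricted to 10:15–18:00: 10:15–10:45, 11:30–12:30, 17:15–17:45.
Windows ≥ 60 min: 11:30–12:30.

11:30–12:30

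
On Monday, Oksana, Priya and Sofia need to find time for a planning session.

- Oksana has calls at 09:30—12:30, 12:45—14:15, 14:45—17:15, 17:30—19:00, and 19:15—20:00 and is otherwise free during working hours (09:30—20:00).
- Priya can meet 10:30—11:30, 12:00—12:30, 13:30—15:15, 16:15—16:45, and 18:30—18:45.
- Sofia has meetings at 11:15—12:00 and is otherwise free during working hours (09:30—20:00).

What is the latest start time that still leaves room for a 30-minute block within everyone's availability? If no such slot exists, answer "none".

Oksana free within 09:30–20:00: 12:30–12:45, 14:15–14:45, 17:15–17:30, 19:00–19:15.
Sofia free within 09:30–20:00: 09:30–11:15, 12:00–20:00.
Oksana ∩ Priya: 14:15–14:45.
Oksana ∩ Priya ∩ Sofia: 14:15–14:45.
Windows ≥ 30 min: 14:15–14:45.
Latest start in the last window 14:15–14:45 is 14:45 − 30 min = 14:15.

14:15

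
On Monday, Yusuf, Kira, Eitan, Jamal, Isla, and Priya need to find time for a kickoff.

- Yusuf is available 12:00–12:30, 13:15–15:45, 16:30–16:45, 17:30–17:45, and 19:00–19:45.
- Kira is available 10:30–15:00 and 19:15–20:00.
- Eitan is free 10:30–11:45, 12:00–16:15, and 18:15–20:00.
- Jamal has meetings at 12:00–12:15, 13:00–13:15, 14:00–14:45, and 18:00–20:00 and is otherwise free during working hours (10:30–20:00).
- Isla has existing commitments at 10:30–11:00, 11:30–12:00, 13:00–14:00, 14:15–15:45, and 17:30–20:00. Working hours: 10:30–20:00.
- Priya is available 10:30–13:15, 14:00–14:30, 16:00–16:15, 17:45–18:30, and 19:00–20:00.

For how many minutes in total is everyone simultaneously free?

Jamal free within 10:30–20:00: 10:30–12:00, 12:15–13:00, 13:15–14:00, 14:45–18:00.
Isla free within 10:30–20:00: 11:00–11:30, 12:00–13:00, 14:00–14:15, 15:45–17:30.
Yusuf ∩ Kira: 12:00–12:30, 13:15–15:00, 19:15–19:45.
Yusuf ∩ Kira ∩ Eitan: 12:00–12:30, 13:15–15:00, 19:15–19:45.
Yusuf ∩ Kira ∩ Eitan ∩ Jamal: 12:15–12:30, 13:15–14:00, 14:45–15:00.
Yusuf ∩ Kira ∩ Eitan ∩ Jamal ∩ Isla: 12:15–12:30.
Yusuf ∩ Kira ∩ Eitan ∩ Jamal ∩ Isla ∩ Priya: 12:15–12:30.
Total common minutes: 15.

15 minutes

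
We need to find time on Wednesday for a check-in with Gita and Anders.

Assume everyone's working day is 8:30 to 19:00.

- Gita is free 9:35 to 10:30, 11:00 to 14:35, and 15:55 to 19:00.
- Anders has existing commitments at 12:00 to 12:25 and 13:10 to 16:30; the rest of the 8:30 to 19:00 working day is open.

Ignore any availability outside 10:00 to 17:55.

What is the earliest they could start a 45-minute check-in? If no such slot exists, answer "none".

Anders free within 08:30–19:00: 08:30–12:00, 12:25–13:10, 16:30–19:00.
Gita ∩ Anders: 09:35–10:30, 11:00–12:00, 12:25–13:10, 16:30–19:00.
Restricted to 10:00–17:55: 10:00–10:30, 11:00–12:00, 12:25–13:10, 16:30–17:55.
Windows ≥ 45 min: 11:00–12:00, 12:25–13:10, 16:30–17:55.
Earliest such window starts at 11:00.

11:00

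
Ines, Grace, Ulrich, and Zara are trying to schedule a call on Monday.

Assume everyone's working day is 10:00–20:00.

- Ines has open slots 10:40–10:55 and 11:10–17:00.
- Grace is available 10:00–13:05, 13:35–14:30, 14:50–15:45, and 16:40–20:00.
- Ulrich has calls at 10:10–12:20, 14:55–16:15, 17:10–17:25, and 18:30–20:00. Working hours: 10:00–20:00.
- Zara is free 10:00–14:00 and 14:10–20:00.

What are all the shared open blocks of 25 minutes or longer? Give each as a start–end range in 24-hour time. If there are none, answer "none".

Ulrich free within 10:00–20:00: 10:00–10:10, 12:20–14:55, 16:15–17:10, 17:25–18:30.
Ines ∩ Grace: 10:40–10:55, 11:10–13:05, 13:35–14:30, 14:50–15:45, 16:40–17:00.
Ines ∩ Grace ∩ Ulrich: 12:20–13:05, 13:35–14:30, 14:50–14:55, 16:40–17:00.
Ines ∩ Grace ∩ Ulrich ∩ Zara: 12:20–13:05, 13:35–14:00, 14:10–14:30, 14:50–14:55, 16:40–17:00.
Windows ≥ 25 min: 12:20–13:05, 13:35–14:00.

12:20–13:05, 13:35–14:00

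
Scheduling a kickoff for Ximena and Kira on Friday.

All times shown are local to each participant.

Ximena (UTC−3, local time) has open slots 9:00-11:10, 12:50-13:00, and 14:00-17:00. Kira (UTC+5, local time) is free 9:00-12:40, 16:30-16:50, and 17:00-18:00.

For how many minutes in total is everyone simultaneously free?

60 minutes

Ximena → UTC: 12:00–14:10, 15:50–16:00, 17:00–20:00.
Kira → UTC: 04:00–07:40, 11:30–11:50, 12:00–13:00.
Ximena ∩ Kira: 12:00–13:00.
Total common minutes: 60.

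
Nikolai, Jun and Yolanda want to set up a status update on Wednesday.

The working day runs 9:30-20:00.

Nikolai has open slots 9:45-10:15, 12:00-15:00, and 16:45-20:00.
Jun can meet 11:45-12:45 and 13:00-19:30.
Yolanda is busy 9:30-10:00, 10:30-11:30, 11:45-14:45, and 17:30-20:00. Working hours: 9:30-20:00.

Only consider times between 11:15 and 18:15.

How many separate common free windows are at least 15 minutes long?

Yolanda free within 09:30–20:00: 10:00–10:30, 11:30–11:45, 14:45–17:30.
Nikolai ∩ Jun: 12:00–12:45, 13:00–15:00, 16:45–19:30.
Nikolai ∩ Jun ∩ Yolanda: 14:45–15:00, 16:45–17:30.
Restricted to 11:15–18:15: 14:45–15:00, 16:45–17:30.
Windows ≥ 15 min: 14:45–15:00, 16:45–17:30.
That's 2 windows.

2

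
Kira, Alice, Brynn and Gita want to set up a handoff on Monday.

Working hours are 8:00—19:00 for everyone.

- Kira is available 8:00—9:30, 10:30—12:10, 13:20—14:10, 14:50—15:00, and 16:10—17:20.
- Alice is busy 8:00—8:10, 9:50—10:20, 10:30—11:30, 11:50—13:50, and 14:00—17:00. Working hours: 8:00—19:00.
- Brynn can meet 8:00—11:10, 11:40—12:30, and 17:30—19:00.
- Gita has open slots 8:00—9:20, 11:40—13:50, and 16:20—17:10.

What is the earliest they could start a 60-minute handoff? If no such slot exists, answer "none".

08:10

Alice free within 08:00–19:00: 08:10–09:50, 10:20–10:30, 11:30–11:50, 13:50–14:00, 17:00–19:00.
Kira ∩ Alice: 08:10–09:30, 11:30–11:50, 13:50–14:00, 17:00–17:20.
Kira ∩ Alice ∩ Brynn: 08:10–09:30, 11:40–11:50.
Kira ∩ Alice ∩ Brynn ∩ Gita: 08:10–09:20, 11:40–11:50.
Windows ≥ 60 min: 08:10–09:20.
Earliest such window starts at 08:10.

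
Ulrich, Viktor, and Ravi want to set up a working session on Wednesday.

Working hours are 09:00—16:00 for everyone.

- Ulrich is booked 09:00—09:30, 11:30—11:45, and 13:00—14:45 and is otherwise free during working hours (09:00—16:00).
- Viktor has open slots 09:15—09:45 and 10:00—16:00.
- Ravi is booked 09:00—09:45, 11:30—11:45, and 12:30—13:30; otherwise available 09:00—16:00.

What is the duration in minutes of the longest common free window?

90 minutes

Ulrich free within 09:00–16:00: 09:30–11:30, 11:45–13:00, 14:45–16:00.
Ravi free within 09:00–16:00: 09:45–11:30, 11:45–12:30, 13:30–16:00.
Ulrich ∩ Viktor: 09:30–09:45, 10:00–11:30, 11:45–13:00, 14:45–16:00.
Ulrich ∩ Viktor ∩ Ravi: 10:00–11:30, 11:45–12:30, 14:45–16:00.
Common window lengths: 90, 45, 75 min; longest is 90.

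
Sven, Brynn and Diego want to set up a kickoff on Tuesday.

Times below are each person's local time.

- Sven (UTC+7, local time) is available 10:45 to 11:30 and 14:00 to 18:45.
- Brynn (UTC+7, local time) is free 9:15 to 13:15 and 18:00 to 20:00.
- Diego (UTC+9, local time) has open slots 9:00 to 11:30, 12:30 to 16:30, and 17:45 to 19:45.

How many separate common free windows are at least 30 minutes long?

Sven → UTC: 03:45–04:30, 07:00–11:45.
Brynn → UTC: 02:15–06:15, 11:00–13:00.
Diego → UTC: 00:00–02:30, 03:30–07:30, 08:45–10:45.
Sven ∩ Brynn: 03:45–04:30, 11:00–11:45.
Sven ∩ Brynn ∩ Diego: 03:45–04:30.
Windows ≥ 30 min: 03:45–04:30.
That's 1 window.

1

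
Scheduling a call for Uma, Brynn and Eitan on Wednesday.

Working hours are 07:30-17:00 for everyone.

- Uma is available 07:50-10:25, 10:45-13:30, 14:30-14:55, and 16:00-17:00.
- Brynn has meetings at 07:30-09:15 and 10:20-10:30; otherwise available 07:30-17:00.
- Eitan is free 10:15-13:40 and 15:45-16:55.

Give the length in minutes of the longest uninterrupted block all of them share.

Brynn free within 07:30–17:00: 09:15–10:20, 10:30–17:00.
Uma ∩ Brynn: 09:15–10:20, 10:45–13:30, 14:30–14:55, 16:00–17:00.
Uma ∩ Brynn ∩ Eitan: 10:15–10:20, 10:45–13:30, 16:00–16:55.
Common window lengths: 5, 165, 55 min; longest is 165.

165 minutes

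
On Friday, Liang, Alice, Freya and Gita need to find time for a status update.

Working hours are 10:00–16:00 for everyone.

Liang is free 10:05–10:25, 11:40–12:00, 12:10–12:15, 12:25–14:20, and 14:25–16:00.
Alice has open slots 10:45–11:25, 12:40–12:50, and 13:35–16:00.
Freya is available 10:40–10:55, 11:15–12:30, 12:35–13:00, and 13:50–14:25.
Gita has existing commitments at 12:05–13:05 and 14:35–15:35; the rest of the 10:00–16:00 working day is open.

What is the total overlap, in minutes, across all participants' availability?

Gita free within 10:00–16:00: 10:00–12:05, 13:05–14:35, 15:35–16:00.
Liang ∩ Alice: 12:40–12:50, 13:35–14:20, 14:25–16:00.
Liang ∩ Alice ∩ Freya: 12:40–12:50, 13:50–14:20.
Liang ∩ Alice ∩ Freya ∩ Gita: 13:50–14:20.
Total common minutes: 30.

30 minutes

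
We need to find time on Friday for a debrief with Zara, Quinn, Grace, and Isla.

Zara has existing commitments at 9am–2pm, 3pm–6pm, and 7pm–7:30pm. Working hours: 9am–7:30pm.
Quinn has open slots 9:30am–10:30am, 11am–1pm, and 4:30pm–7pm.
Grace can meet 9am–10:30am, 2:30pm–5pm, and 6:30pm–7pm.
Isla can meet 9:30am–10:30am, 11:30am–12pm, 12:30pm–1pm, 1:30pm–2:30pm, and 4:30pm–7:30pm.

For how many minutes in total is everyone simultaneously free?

Zara free within 09:00–19:30: 14:00–15:00, 18:00–19:00.
Zara ∩ Quinn: 18:00–19:00.
Zara ∩ Quinn ∩ Grace: 18:30–19:00.
Zara ∩ Quinn ∩ Grace ∩ Isla: 18:30–19:00.
Total common minutes: 30.

30 minutes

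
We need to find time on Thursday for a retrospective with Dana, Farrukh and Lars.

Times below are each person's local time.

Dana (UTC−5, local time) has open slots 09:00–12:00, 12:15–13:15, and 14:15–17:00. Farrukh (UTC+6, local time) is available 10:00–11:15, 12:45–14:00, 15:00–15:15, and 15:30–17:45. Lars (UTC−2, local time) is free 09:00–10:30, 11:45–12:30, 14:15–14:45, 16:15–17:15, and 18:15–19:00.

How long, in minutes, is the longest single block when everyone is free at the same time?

0 minutes

Dana → UTC: 14:00–17:00, 17:15–18:15, 19:15–22:00.
Farrukh → UTC: 04:00–05:15, 06:45–08:00, 09:00–09:15, 09:30–11:45.
Lars → UTC: 11:00–12:30, 13:45–14:30, 16:15–16:45, 18:15–19:15, 20:15–21:00.
Dana ∩ Farrukh: (none).
Dana ∩ Farrukh ∩ Lars: (none).
No common window.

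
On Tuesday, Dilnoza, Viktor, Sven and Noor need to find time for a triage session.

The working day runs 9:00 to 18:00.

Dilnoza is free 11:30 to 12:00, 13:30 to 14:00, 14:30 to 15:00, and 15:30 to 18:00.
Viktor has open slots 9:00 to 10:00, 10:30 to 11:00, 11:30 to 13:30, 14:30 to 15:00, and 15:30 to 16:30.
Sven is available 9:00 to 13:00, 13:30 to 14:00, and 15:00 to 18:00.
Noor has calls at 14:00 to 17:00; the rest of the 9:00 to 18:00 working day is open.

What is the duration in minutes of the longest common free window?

Noor free within 09:00–18:00: 09:00–14:00, 17:00–18:00.
Dilnoza ∩ Viktor: 11:30–12:00, 14:30–15:00, 15:30–16:30.
Dilnoza ∩ Viktor ∩ Sven: 11:30–12:00, 15:30–16:30.
Dilnoza ∩ Viktor ∩ Sven ∩ Noor: 11:30–12:00.
Single common window of 30 minutes.

30 minutes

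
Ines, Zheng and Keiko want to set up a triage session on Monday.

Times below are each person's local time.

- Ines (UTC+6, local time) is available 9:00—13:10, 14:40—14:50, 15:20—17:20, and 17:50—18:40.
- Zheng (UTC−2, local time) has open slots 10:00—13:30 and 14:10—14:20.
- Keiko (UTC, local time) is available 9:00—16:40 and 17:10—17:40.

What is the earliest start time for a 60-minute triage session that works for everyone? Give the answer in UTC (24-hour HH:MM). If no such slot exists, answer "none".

none

Ines → UTC: 03:00–07:10, 08:40–08:50, 09:20–11:20, 11:50–12:40.
Zheng → UTC: 12:00–15:30, 16:10–16:20.
Keiko → UTC: 09:00–16:40, 17:10–17:40.
Ines ∩ Zheng: 12:00–12:40.
Ines ∩ Zheng ∩ Keiko: 12:00–12:40.
Windows ≥ 60 min: (none).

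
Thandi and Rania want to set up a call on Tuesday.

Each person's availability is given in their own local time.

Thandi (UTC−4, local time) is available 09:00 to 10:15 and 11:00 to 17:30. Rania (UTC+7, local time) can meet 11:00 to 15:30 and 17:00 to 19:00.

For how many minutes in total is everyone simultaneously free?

Thandi → UTC: 13:00–14:15, 15:00–21:30.
Rania → UTC: 04:00–08:30, 10:00–12:00.
Thandi ∩ Rania: (none).
Total common minutes: 0.

0 minutes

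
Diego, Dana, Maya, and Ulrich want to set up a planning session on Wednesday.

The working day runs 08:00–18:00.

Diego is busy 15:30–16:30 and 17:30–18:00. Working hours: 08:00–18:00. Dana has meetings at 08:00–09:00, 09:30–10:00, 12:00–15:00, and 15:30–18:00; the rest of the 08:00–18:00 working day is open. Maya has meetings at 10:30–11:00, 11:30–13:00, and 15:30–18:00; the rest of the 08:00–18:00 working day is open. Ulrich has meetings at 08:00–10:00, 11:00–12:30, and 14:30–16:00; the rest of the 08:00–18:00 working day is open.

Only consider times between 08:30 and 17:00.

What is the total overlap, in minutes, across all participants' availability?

30 minutes

Diego free within 08:00–18:00: 08:00–15:30, 16:30–17:30.
Dana free within 08:00–18:00: 09:00–09:30, 10:00–12:00, 15:00–15:30.
Maya free within 08:00–18:00: 08:00–10:30, 11:00–11:30, 13:00–15:30.
Ulrich free within 08:00–18:00: 10:00–11:00, 12:30–14:30, 16:00–18:00.
Diego ∩ Dana: 09:00–09:30, 10:00–12:00, 15:00–15:30.
Diego ∩ Dana ∩ Maya: 09:00–09:30, 10:00–10:30, 11:00–11:30, 15:00–15:30.
Diego ∩ Dana ∩ Maya ∩ Ulrich: 10:00–10:30.
Restricted to 08:30–17:00: 10:00–10:30.
Total common minutes: 30.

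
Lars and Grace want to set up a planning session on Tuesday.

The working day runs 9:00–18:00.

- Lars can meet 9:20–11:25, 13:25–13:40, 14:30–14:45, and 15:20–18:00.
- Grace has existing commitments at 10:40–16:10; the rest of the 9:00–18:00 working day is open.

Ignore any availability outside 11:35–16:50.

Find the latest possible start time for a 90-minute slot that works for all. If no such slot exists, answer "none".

none

Grace free within 09:00–18:00: 09:00–10:40, 16:10–18:00.
Lars ∩ Grace: 09:20–10:40, 16:10–18:00.
Restricted to 11:35–16:50: 16:10–16:50.
Windows ≥ 90 min: (none).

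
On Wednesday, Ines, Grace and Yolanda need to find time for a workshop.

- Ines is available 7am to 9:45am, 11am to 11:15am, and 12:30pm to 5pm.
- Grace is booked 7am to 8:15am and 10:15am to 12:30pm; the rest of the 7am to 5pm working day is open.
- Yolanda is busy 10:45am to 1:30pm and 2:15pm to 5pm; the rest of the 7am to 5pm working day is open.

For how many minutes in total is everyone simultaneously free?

135 minutes

Grace free within 07:00–17:00: 08:15–10:15, 12:30–17:00.
Yolanda free within 07:00–17:00: 07:00–10:45, 13:30–14:15.
Ines ∩ Grace: 08:15–09:45, 12:30–17:00.
Ines ∩ Grace ∩ Yolanda: 08:15–09:45, 13:30–14:15.
Total common minutes: 90 + 45 = 135.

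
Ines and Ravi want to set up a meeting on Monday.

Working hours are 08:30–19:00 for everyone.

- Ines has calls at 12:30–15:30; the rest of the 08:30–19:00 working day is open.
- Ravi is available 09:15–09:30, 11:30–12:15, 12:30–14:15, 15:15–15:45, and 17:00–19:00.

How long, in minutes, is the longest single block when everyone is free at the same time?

Ines free within 08:30–19:00: 08:30–12:30, 15:30–19:00.
Ines ∩ Ravi: 09:15–09:30, 11:30–12:15, 15:30–15:45, 17:00–19:00.
Common window lengths: 15, 45, 15, 120 min; longest is 120.

120 minutes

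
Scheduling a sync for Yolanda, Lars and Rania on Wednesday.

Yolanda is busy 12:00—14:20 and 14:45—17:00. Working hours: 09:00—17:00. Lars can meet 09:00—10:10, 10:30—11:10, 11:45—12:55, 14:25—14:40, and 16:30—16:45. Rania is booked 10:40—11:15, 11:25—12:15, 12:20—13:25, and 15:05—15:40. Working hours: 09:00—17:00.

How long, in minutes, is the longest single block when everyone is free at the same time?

70 minutes

Yolanda free within 09:00–17:00: 09:00–12:00, 14:20–14:45.
Rania free within 09:00–17:00: 09:00–10:40, 11:15–11:25, 12:15–12:20, 13:25–15:05, 15:40–17:00.
Yolanda ∩ Lars: 09:00–10:10, 10:30–11:10, 11:45–12:00, 14:25–14:40.
Yolanda ∩ Lars ∩ Rania: 09:00–10:10, 10:30–10:40, 14:25–14:40.
Common window lengths: 70, 10, 15 min; longest is 70.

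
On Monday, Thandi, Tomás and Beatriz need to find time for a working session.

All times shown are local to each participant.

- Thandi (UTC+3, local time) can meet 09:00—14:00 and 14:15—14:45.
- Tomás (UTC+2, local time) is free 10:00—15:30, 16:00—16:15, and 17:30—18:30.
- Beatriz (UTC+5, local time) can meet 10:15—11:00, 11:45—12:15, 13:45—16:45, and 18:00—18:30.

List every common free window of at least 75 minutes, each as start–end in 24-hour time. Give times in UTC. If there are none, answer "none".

08:45–11:00

Thandi → UTC: 06:00–11:00, 11:15–11:45.
Tomás → UTC: 08:00–13:30, 14:00–14:15, 15:30–16:30.
Beatriz → UTC: 05:15–06:00, 06:45–07:15, 08:45–11:45, 13:00–13:30.
Thandi ∩ Tomás: 08:00–11:00, 11:15–11:45.
Thandi ∩ Tomás ∩ Beatriz: 08:45–11:00, 11:15–11:45.
Windows ≥ 75 min: 08:45–11:00.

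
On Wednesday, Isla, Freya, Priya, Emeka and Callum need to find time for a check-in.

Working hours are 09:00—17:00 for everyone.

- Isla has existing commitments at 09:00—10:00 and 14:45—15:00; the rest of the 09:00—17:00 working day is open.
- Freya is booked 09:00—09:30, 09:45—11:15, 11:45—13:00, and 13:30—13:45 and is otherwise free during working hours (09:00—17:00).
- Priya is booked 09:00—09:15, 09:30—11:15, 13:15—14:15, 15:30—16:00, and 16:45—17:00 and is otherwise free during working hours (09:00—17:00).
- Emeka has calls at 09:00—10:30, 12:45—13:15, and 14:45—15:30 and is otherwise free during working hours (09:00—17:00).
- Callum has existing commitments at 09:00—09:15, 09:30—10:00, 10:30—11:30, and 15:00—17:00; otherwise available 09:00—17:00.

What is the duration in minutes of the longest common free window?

Isla free within 09:00–17:00: 10:00–14:45, 15:00–17:00.
Freya free within 09:00–17:00: 09:30–09:45, 11:15–11:45, 13:00–13:30, 13:45–17:00.
Priya free within 09:00–17:00: 09:15–09:30, 11:15–13:15, 14:15–15:30, 16:00–16:45.
Emeka free within 09:00–17:00: 10:30–12:45, 13:15–14:45, 15:30–17:00.
Callum free within 09:00–17:00: 09:15–09:30, 10:00–10:30, 11:30–15:00.
Isla ∩ Freya: 11:15–11:45, 13:00–13:30, 13:45–14:45, 15:00–17:00.
Isla ∩ Freya ∩ Priya: 11:15–11:45, 13:00–13:15, 14:15–14:45, 15:00–15:30, 16:00–16:45.
Isla ∩ Freya ∩ Priya ∩ Emeka: 11:15–11:45, 14:15–14:45, 16:00–16:45.
Isla ∩ Freya ∩ Priya ∩ Emeka ∩ Callum: 11:30–11:45, 14:15–14:45.
Common window lengths: 15, 30 min; longest is 30.

30 minutes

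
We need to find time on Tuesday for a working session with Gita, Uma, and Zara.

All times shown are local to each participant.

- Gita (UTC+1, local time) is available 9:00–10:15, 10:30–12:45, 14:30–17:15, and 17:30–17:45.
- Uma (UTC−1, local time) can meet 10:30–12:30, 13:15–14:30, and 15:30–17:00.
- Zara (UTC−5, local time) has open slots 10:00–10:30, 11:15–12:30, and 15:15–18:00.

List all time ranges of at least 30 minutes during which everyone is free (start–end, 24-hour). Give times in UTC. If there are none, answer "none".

15:00–15:30

Gita → UTC: 08:00–09:15, 09:30–11:45, 13:30–16:15, 16:30–16:45.
Uma → UTC: 11:30–13:30, 14:15–15:30, 16:30–18:00.
Zara → UTC: 15:00–15:30, 16:15–17:30, 20:15–23:00.
Gita ∩ Uma: 11:30–11:45, 14:15–15:30, 16:30–16:45.
Gita ∩ Uma ∩ Zara: 15:00–15:30, 16:30–16:45.
Windows ≥ 30 min: 15:00–15:30.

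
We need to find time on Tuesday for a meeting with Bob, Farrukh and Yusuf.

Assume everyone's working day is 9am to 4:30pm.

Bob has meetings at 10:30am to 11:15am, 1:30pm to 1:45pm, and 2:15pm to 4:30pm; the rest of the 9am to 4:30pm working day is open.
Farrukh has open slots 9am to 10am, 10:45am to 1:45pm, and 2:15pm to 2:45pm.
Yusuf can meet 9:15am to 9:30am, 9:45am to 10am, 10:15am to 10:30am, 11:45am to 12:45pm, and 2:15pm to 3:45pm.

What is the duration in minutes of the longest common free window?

60 minutes

Bob free within 09:00–16:30: 09:00–10:30, 11:15–13:30, 13:45–14:15.
Bob ∩ Farrukh: 09:00–10:00, 11:15–13:30.
Bob ∩ Farrukh ∩ Yusuf: 09:15–09:30, 09:45–10:00, 11:45–12:45.
Common window lengths: 15, 15, 60 min; longest is 60.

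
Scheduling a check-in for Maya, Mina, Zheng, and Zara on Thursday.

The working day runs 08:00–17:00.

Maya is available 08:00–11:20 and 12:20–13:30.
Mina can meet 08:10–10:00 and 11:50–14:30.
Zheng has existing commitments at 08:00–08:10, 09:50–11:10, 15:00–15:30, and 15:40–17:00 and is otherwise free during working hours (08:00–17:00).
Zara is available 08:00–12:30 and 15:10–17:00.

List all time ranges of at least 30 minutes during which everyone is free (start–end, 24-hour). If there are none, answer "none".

08:10–09:50

Zheng free within 08:00–17:00: 08:10–09:50, 11:10–15:00, 15:30–15:40.
Maya ∩ Mina: 08:10–10:00, 12:20–13:30.
Maya ∩ Mina ∩ Zheng: 08:10–09:50, 12:20–13:30.
Maya ∩ Mina ∩ Zheng ∩ Zara: 08:10–09:50, 12:20–12:30.
Windows ≥ 30 min: 08:10–09:50.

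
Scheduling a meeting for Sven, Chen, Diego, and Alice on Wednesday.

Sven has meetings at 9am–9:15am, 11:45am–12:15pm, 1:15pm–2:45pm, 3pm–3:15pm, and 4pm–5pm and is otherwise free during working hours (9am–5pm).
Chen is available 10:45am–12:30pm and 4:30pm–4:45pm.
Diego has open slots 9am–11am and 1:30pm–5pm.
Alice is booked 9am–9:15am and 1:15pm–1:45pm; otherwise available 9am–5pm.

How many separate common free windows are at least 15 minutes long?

1

Sven free within 09:00–17:00: 09:15–11:45, 12:15–13:15, 14:45–15:00, 15:15–16:00.
Alice free within 09:00–17:00: 09:15–13:15, 13:45–17:00.
Sven ∩ Chen: 10:45–11:45, 12:15–12:30.
Sven ∩ Chen ∩ Diego: 10:45–11:00.
Sven ∩ Chen ∩ Diego ∩ Alice: 10:45–11:00.
Windows ≥ 15 min: 10:45–11:00.
That's 1 window.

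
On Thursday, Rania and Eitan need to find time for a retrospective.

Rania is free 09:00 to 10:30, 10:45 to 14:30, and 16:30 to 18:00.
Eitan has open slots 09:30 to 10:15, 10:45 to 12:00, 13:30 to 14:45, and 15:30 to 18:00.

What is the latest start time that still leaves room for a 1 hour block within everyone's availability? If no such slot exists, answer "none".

17:00

Rania ∩ Eitan: 09:30–10:15, 10:45–12:00, 13:30–14:30, 16:30–18:00.
Windows ≥ 60 min: 10:45–12:00, 13:30–14:30, 16:30–18:00.
Latest start in the last window 16:30–18:00 is 18:00 − 60 min = 17:00.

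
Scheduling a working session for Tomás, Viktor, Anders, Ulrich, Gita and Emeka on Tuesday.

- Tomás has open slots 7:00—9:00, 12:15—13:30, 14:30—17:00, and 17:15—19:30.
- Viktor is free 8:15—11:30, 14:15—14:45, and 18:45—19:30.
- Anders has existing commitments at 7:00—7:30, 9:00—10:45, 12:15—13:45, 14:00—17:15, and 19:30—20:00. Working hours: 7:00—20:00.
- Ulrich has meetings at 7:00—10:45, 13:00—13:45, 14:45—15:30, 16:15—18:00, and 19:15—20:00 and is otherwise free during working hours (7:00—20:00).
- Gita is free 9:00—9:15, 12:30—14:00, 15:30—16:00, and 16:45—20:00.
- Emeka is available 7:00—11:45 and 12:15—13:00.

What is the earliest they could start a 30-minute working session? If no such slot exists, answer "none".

none

Anders free within 07:00–20:00: 07:30–09:00, 10:45–12:15, 13:45–14:00, 17:15–19:30.
Ulrich free within 07:00–20:00: 10:45–13:00, 13:45–14:45, 15:30–16:15, 18:00–19:15.
Tomás ∩ Viktor: 08:15–09:00, 14:30–14:45, 18:45–19:30.
Tomás ∩ Viktor ∩ Anders: 08:15–09:00, 18:45–19:30.
Tomás ∩ Viktor ∩ Anders ∩ Ulrich: 18:45–19:15.
Tomás ∩ Viktor ∩ Anders ∩ Ulrich ∩ Gita: 18:45–19:15.
Tomás ∩ Viktor ∩ Anders ∩ Ulrich ∩ Gita ∩ Emeka: (none).
Windows ≥ 30 min: (none).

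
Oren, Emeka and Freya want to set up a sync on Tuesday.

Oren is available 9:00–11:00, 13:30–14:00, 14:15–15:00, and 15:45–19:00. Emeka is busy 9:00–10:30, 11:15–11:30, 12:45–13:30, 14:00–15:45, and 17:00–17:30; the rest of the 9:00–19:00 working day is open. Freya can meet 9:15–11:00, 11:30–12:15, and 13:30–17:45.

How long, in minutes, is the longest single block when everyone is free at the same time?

75 minutes

Emeka free within 09:00–19:00: 10:30–11:15, 11:30–12:45, 13:30–14:00, 15:45–17:00, 17:30–19:00.
Oren ∩ Emeka: 10:30–11:00, 13:30–14:00, 15:45–17:00, 17:30–19:00.
Oren ∩ Emeka ∩ Freya: 10:30–11:00, 13:30–14:00, 15:45–17:00, 17:30–17:45.
Common window lengths: 30, 30, 75, 15 min; longest is 75.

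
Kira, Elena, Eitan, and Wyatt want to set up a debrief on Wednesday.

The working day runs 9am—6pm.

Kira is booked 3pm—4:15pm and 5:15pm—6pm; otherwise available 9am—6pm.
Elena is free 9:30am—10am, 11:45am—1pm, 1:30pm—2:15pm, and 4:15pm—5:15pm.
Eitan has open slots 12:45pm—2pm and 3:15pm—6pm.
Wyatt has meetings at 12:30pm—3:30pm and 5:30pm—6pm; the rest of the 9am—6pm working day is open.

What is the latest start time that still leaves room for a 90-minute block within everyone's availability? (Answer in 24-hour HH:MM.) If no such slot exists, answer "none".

none

Kira free within 09:00–18:00: 09:00–15:00, 16:15–17:15.
Wyatt free within 09:00–18:00: 09:00–12:30, 15:30–17:30.
Kira ∩ Elena: 09:30–10:00, 11:45–13:00, 13:30–14:15, 16:15–17:15.
Kira ∩ Elena ∩ Eitan: 12:45–13:00, 13:30–14:00, 16:15–17:15.
Kira ∩ Elena ∩ Eitan ∩ Wyatt: 16:15–17:15.
Windows ≥ 90 min: (none).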